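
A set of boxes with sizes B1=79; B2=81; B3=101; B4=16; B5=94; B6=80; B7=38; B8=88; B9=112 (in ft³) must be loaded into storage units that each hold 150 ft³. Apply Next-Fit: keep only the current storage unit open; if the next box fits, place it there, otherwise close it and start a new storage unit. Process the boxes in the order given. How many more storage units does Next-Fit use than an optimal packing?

Next-Fit: [79] [81] [101,16] [94] [80,38] [88] [112] → 7 storage units.
7 boxes exceed 75 ft³ (half the capacity), and no two of those can share a storage unit, so at least 7 storage units are needed.
So 7 is already optimal.

0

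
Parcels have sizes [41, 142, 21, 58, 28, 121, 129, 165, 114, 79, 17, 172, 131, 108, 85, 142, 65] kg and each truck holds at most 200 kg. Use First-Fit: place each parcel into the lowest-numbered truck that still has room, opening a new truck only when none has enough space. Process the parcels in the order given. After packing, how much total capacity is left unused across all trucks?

382

Put 41 kg in truck 1; 159 kg remain.
Put 142 kg in truck 1; 17 kg remain.
Put 21 kg in truck 2; 179 kg remain.
Put 58 kg in truck 2; 121 kg remain.
Put 28 kg in truck 2; 93 kg remain.
Put 121 kg in truck 3; 79 kg remain.
Put 129 kg in truck 4; 71 kg remain.
Put 165 kg in truck 5; 35 kg remain.
Put 114 kg in truck 6; 86 kg remain.
Put 79 kg in truck 2; 14 kg remain.
Put 17 kg in truck 1; 0 kg remain.
Put 172 kg in truck 7; 28 kg remain.
Put 131 kg in truck 8; 69 kg remain.
Put 108 kg in truck 9; 92 kg remain.
Put 85 kg in truck 6; 1 kg remain.
Put 142 kg in truck 10; 58 kg remain.
Put 65 kg in truck 3; 14 kg remain.
10 trucks × 200 kg = 2000 kg; used 1618 kg; unused 382 kg.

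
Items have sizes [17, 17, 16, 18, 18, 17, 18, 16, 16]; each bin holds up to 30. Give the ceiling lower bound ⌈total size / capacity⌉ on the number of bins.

6

Total size = 17 + 17 + 16 + 18 + 18 + 17 + 18 + 16 + 16 = 153.
⌈153 / 30⌉ = 6.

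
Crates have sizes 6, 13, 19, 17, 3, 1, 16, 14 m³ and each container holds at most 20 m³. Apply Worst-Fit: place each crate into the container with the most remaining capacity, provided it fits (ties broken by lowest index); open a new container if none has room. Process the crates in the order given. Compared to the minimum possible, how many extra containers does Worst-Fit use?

Worst-Fit: [6,13,1] [19] [17,3] [16] [14] → 5 containers.
Total size 89 m³; any packing needs at least ⌈89/20⌉ = 5 containers.
So 5 is already optimal.

0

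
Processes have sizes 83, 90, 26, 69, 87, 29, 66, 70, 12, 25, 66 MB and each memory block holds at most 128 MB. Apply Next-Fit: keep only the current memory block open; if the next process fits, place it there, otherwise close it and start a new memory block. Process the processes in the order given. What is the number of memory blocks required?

Put 83 MB in memory block 1; 45 MB remain.
Put 90 MB in memory block 2; 38 MB remain.
Put 26 MB in memory block 2; 12 MB remain.
Put 69 MB in memory block 3; 59 MB remain.
Put 87 MB in memory block 4; 41 MB remain.
Put 29 MB in memory block 4; 12 MB remain.
Put 66 MB in memory block 5; 62 MB remain.
Put 70 MB in memory block 6; 58 MB remain.
Put 12 MB in memory block 6; 46 MB remain.
Put 25 MB in memory block 6; 21 MB remain.
Put 66 MB in memory block 7; 62 MB remain.
Final memory blocks: [83] [90,26] [69] [87,29] [66] [70,12,25] [66].

7 memory blocks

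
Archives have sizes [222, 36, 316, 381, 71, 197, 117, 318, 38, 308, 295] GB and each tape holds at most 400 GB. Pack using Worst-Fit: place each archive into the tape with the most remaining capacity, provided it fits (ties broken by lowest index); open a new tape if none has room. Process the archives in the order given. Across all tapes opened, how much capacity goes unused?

501

222 GB → tape 1 (remaining 178 GB)
36 GB → tape 1 (remaining 142 GB)
316 GB → tape 2 (remaining 84 GB)
381 GB → tape 3 (remaining 19 GB)
71 GB → tape 1 (remaining 71 GB)
197 GB → tape 4 (remaining 203 GB)
117 GB → tape 4 (remaining 86 GB)
318 GB → tape 5 (remaining 82 GB)
38 GB → tape 4 (remaining 48 GB)
308 GB → tape 6 (remaining 92 GB)
295 GB → tape 7 (remaining 105 GB)
7 tapes × 400 GB = 2800 GB; used 2299 GB; unused 501 GB.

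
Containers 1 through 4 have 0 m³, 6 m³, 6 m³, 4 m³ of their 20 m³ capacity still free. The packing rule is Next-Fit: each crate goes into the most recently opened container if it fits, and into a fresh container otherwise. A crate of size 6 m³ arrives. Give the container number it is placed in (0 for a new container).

Next-Fit only looks at container 4, which has 4 m³ free.
6 m³ does not fit, so a new container is opened.

0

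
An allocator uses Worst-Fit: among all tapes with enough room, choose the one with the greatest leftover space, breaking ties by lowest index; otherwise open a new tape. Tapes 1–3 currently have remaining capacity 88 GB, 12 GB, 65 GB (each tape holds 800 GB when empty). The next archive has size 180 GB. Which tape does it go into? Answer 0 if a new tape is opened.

0

No tape has ≥ 180 GB free, so a new tape is opened.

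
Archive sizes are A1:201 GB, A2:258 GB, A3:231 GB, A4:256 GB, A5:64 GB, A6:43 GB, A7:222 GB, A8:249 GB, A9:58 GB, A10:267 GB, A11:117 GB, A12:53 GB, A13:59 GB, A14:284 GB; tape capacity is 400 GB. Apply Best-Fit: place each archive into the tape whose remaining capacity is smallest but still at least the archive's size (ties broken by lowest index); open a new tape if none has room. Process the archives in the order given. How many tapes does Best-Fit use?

8

Put A1 (201 GB) in tape 1; 199 GB remain.
Put A2 (258 GB) in tape 2; 142 GB remain.
Put A3 (231 GB) in tape 3; 169 GB remain.
Put A4 (256 GB) in tape 4; 144 GB remain.
Put A5 (64 GB) in tape 2; 78 GB remain.
Put A6 (43 GB) in tape 2; 35 GB remain.
Put A7 (222 GB) in tape 5; 178 GB remain.
Put A8 (249 GB) in tape 6; 151 GB remain.
Put A9 (58 GB) in tape 4; 86 GB remain.
Put A10 (267 GB) in tape 7; 133 GB remain.
Put A11 (117 GB) in tape 7; 16 GB remain.
Put A12 (53 GB) in tape 4; 33 GB remain.
Put A13 (59 GB) in tape 6; 92 GB remain.
Put A14 (284 GB) in tape 8; 116 GB remain.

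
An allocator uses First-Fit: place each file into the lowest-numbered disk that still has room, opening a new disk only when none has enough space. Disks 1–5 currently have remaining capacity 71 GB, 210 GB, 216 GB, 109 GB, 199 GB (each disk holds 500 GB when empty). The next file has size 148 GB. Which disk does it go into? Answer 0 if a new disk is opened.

Disks with room: disk 2 (210 GB), disk 3 (216 GB), disk 5 (199 GB).
The first with room is disk 2.

2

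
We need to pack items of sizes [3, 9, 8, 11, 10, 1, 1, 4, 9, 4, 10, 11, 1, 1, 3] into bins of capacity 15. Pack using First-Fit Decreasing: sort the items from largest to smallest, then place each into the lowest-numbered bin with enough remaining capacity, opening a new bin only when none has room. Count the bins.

7

Sorted descending: 11, 11, 10, 10, 9, 9, 8, 4, 4, 3, 3, 1, 1, 1, 1.
Put 11 in bin 1; 4 remain.
Put 11 in bin 2; 4 remain.
Put 10 in bin 3; 5 remain.
Put 10 in bin 4; 5 remain.
Put 9 in bin 5; 6 remain.
Put 9 in bin 6; 6 remain.
Put 8 in bin 7; 7 remain.
Put 4 in bin 1; 0 remain.
Put 4 in bin 2; 0 remain.
Put 3 in bin 3; 2 remain.
Put 3 in bin 4; 2 remain.
Put 1 in bin 3; 1 remain.
Put 1 in bin 3; 0 remain.
Put 1 in bin 4; 1 remain.
Put 1 in bin 4; 0 remain.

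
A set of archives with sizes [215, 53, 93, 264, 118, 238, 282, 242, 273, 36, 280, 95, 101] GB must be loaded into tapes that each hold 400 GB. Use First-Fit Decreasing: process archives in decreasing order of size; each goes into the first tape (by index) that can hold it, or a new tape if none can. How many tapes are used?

Sorted descending: 282, 280, 273, 264, 242, 238, 215, 118, 101, 95, 93, 53, 36.
Put 282 GB in tape 1; 118 GB remain.
Put 280 GB in tape 2; 120 GB remain.
Put 273 GB in tape 3; 127 GB remain.
Put 264 GB in tape 4; 136 GB remain.
Put 242 GB in tape 5; 158 GB remain.
Put 238 GB in tape 6; 162 GB remain.
Put 215 GB in tape 7; 185 GB remain.
Put 118 GB in tape 1; 0 GB remain.
Put 101 GB in tape 2; 19 GB remain.
Put 95 GB in tape 3; 32 GB remain.
Put 93 GB in tape 4; 43 GB remain.
Put 53 GB in tape 5; 105 GB remain.
Put 36 GB in tape 4; 7 GB remain.
Final tapes: [282,118] [280,101] [273,95] [264,93,36] [242,53] [238] [215].

7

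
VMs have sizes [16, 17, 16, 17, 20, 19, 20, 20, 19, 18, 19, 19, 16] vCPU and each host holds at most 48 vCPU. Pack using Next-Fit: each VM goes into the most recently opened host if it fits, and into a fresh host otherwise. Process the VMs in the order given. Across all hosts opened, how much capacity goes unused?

Put 16 vCPU in host 1; 32 vCPU remain.
Put 17 vCPU in host 1; 15 vCPU remain.
Put 16 vCPU in host 2; 32 vCPU remain.
Put 17 vCPU in host 2; 15 vCPU remain.
Put 20 vCPU in host 3; 28 vCPU remain.
Put 19 vCPU in host 3; 9 vCPU remain.
Put 20 vCPU in host 4; 28 vCPU remain.
Put 20 vCPU in host 4; 8 vCPU remain.
Put 19 vCPU in host 5; 29 vCPU remain.
Put 18 vCPU in host 5; 11 vCPU remain.
Put 19 vCPU in host 6; 29 vCPU remain.
Put 19 vCPU in host 6; 10 vCPU remain.
Put 16 vCPU in host 7; 32 vCPU remain.
7 hosts × 48 vCPU = 336 vCPU; used 236 vCPU; unused 100 vCPU.

100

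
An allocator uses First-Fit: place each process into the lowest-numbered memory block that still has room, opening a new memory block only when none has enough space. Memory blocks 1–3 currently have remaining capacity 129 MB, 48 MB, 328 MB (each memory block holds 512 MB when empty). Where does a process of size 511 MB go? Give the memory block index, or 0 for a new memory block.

No memory block has ≥ 511 MB free, so a new memory block is opened.

0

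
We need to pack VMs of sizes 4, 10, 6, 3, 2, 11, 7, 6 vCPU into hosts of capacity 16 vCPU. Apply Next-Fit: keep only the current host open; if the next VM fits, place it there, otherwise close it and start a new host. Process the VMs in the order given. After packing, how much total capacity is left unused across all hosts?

host 1: place 4 vCPU, 12 vCPU left
host 1: place 10 vCPU, 2 vCPU left
host 2: place 6 vCPU, 10 vCPU left
host 2: place 3 vCPU, 7 vCPU left
host 2: place 2 vCPU, 5 vCPU left
host 3: place 11 vCPU, 5 vCPU left
host 4: place 7 vCPU, 9 vCPU left
host 4: place 6 vCPU, 3 vCPU left
4 hosts × 16 vCPU = 64 vCPU; used 49 vCPU; unused 15 vCPU.

15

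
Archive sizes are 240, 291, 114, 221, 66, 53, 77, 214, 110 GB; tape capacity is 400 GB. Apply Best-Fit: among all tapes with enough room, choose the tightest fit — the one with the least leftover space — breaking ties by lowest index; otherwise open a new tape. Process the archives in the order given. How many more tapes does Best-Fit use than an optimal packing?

Best-Fit: [240,114] [291,66] [221,53,77] [214,110] → 4 tapes.
Total size 1386 GB; any packing needs at least ⌈1386/400⌉ = 4 tapes.
So 4 is already optimal.

0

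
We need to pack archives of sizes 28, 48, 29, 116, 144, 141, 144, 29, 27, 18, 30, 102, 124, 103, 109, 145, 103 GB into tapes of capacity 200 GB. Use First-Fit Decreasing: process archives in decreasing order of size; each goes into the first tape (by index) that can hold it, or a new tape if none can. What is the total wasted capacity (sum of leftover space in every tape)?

Sorted descending: 145, 144, 144, 141, 124, 116, 109, 103, 103, 102, 48, 30, 29, 29, 28, 27, 18.
145 GB → tape 1 (remaining 55 GB)
144 GB → tape 2 (remaining 56 GB)
144 GB → tape 3 (remaining 56 GB)
141 GB → tape 4 (remaining 59 GB)
124 GB → tape 5 (remaining 76 GB)
116 GB → tape 6 (remaining 84 GB)
109 GB → tape 7 (remaining 91 GB)
103 GB → tape 8 (remaining 97 GB)
103 GB → tape 9 (remaining 97 GB)
102 GB → tape 10 (remaining 98 GB)
48 GB → tape 1 (remaining 7 GB)
30 GB → tape 2 (remaining 26 GB)
29 GB → tape 3 (remaining 27 GB)
29 GB → tape 4 (remaining 30 GB)
28 GB → tape 4 (remaining 2 GB)
27 GB → tape 3 (remaining 0 GB)
18 GB → tape 2 (remaining 8 GB)
10 tapes × 200 GB = 2000 GB; used 1440 GB; unused 560 GB.

560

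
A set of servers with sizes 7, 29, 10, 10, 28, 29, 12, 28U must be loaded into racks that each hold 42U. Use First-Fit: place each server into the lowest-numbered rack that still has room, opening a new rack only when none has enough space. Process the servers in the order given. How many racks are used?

Put 7U in rack 1; 35U remain.
Put 29U in rack 1; 6U remain.
Put 10U in rack 2; 32U remain.
Put 10U in rack 2; 22U remain.
Put 28U in rack 3; 14U remain.
Put 29U in rack 4; 13U remain.
Put 12U in rack 2; 10U remain.
Put 28U in rack 5; 14U remain.

5 racks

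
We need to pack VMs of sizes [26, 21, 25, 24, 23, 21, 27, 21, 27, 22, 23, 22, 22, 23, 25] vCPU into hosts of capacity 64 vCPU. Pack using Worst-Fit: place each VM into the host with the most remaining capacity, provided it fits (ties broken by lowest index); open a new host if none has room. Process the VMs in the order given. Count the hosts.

8 hosts

26 vCPU → host 1 (remaining 38 vCPU)
21 vCPU → host 1 (remaining 17 vCPU)
25 vCPU → host 2 (remaining 39 vCPU)
24 vCPU → host 2 (remaining 15 vCPU)
23 vCPU → host 3 (remaining 41 vCPU)
21 vCPU → host 3 (remaining 20 vCPU)
27 vCPU → host 4 (remaining 37 vCPU)
21 vCPU → host 4 (remaining 16 vCPU)
27 vCPU → host 5 (remaining 37 vCPU)
22 vCPU → host 5 (remaining 15 vCPU)
23 vCPU → host 6 (remaining 41 vCPU)
22 vCPU → host 6 (remaining 19 vCPU)
22 vCPU → host 7 (remaining 42 vCPU)
23 vCPU → host 7 (remaining 19 vCPU)
25 vCPU → host 8 (remaining 39 vCPU)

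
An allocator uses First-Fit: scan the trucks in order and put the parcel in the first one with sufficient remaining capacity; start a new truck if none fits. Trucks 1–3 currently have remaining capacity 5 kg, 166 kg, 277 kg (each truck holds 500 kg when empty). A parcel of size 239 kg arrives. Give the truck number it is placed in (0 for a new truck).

3

Trucks with room: truck 3 (277 kg).
The first with room is truck 3.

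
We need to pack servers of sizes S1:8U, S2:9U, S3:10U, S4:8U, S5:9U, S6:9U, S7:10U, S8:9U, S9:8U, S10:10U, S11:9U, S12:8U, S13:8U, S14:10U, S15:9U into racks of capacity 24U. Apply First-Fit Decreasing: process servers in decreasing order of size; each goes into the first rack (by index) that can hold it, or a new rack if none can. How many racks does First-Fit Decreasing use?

Sorted descending: 10, 10, 10, 10, 9, 9, 9, 9, 9, 9, 8, 8, 8, 8, 8.
rack 1: place 10U, 14U left
rack 1: place 10U, 4U left
rack 2: place 10U, 14U left
rack 2: place 10U, 4U left
rack 3: place 9U, 15U left
rack 3: place 9U, 6U left
rack 4: place 9U, 15U left
rack 4: place 9U, 6U left
rack 5: place 9U, 15U left
rack 5: place 9U, 6U left
rack 6: place 8U, 16U left
rack 6: place 8U, 8U left
rack 6: place 8U, 0U left
rack 7: place 8U, 16U left
rack 7: place 8U, 8U left

7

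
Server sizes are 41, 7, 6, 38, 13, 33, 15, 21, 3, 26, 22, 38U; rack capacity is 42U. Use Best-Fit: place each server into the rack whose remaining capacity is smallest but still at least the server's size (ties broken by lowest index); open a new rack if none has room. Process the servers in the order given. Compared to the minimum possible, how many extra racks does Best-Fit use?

1

Best-Fit: [41] [7,6,13,15] [38,3] [33] [21] [26] [22] [38] → 8 racks.
Total size 263U; any packing needs at least ⌈263/42⌉ = 7 racks.
An optimal packing achieves that bound: [41] [38,3] [38] [33,7] [26,15] [22,13,6] [21] → 7 racks.
Excess: 8 − 7 = 1.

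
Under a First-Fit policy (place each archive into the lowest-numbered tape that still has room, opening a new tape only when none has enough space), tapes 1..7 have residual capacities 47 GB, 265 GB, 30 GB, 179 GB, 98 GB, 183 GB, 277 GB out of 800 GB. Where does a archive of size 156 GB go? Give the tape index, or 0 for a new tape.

Tapes with room: tape 2 (265 GB), tape 4 (179 GB), tape 6 (183 GB), tape 7 (277 GB).
The first with room is tape 2.

2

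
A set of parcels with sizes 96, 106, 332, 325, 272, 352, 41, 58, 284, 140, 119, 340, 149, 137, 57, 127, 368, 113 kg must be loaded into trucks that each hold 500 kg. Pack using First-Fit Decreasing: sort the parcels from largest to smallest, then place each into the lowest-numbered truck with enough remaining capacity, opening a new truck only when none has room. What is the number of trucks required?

Sorted descending: 368, 352, 340, 332, 325, 284, 272, 149, 140, 137, 127, 119, 113, 106, 96, 58, 57, 41.
368 kg → truck 1 (remaining 132 kg)
352 kg → truck 2 (remaining 148 kg)
340 kg → truck 3 (remaining 160 kg)
332 kg → truck 4 (remaining 168 kg)
325 kg → truck 5 (remaining 175 kg)
284 kg → truck 6 (remaining 216 kg)
272 kg → truck 7 (remaining 228 kg)
149 kg → truck 3 (remaining 11 kg)
140 kg → truck 2 (remaining 8 kg)
137 kg → truck 4 (remaining 31 kg)
127 kg → truck 1 (remaining 5 kg)
119 kg → truck 5 (remaining 56 kg)
113 kg → truck 6 (remaining 103 kg)
106 kg → truck 7 (remaining 122 kg)
96 kg → truck 6 (remaining 7 kg)
58 kg → truck 7 (remaining 64 kg)
57 kg → truck 7 (remaining 7 kg)
41 kg → truck 5 (remaining 15 kg)

7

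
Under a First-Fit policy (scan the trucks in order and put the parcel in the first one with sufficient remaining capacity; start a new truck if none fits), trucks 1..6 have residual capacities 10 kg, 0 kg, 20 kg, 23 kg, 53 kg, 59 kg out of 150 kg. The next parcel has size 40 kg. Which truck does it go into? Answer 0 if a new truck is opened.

5

Trucks with room: truck 5 (53 kg), truck 6 (59 kg).
The first with room is truck 5.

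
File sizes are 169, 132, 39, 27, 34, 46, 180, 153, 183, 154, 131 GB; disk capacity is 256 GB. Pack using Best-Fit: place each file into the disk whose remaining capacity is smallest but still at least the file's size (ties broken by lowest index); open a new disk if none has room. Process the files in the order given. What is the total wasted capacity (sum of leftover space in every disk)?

disk 1: place 169 GB, 87 GB left
disk 2: place 132 GB, 124 GB left
disk 1: place 39 GB, 48 GB left
disk 1: place 27 GB, 21 GB left
disk 2: place 34 GB, 90 GB left
disk 2: place 46 GB, 44 GB left
disk 3: place 180 GB, 76 GB left
disk 4: place 153 GB, 103 GB left
disk 5: place 183 GB, 73 GB left
disk 6: place 154 GB, 102 GB left
disk 7: place 131 GB, 125 GB left
7 disks × 256 GB = 1792 GB; used 1248 GB; unused 544 GB.

544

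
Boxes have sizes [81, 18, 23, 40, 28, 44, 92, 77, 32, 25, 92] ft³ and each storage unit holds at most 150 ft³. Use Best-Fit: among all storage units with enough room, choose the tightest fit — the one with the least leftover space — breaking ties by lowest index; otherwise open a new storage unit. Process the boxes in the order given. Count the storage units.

5 storage units

storage unit 1: place 81 ft³, 69 ft³ left
storage unit 1: place 18 ft³, 51 ft³ left
storage unit 1: place 23 ft³, 28 ft³ left
storage unit 2: place 40 ft³, 110 ft³ left
storage unit 1: place 28 ft³, 0 ft³ left
storage unit 2: place 44 ft³, 66 ft³ left
storage unit 3: place 92 ft³, 58 ft³ left
storage unit 4: place 77 ft³, 73 ft³ left
storage unit 3: place 32 ft³, 26 ft³ left
storage unit 3: place 25 ft³, 1 ft³ left
storage unit 5: place 92 ft³, 58 ft³ left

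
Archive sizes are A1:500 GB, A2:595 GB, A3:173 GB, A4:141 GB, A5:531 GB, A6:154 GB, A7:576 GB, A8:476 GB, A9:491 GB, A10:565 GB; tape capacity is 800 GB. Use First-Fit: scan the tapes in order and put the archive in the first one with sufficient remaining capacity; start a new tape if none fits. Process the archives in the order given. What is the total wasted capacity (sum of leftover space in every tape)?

1398

A1 (500 GB) → tape 1 (remaining 300 GB)
A2 (595 GB) → tape 2 (remaining 205 GB)
A3 (173 GB) → tape 1 (remaining 127 GB)
A4 (141 GB) → tape 2 (remaining 64 GB)
A5 (531 GB) → tape 3 (remaining 269 GB)
A6 (154 GB) → tape 3 (remaining 115 GB)
A7 (576 GB) → tape 4 (remaining 224 GB)
A8 (476 GB) → tape 5 (remaining 324 GB)
A9 (491 GB) → tape 6 (remaining 309 GB)
A10 (565 GB) → tape 7 (remaining 235 GB)
7 tapes × 800 GB = 5600 GB; used 4202 GB; unused 1398 GB.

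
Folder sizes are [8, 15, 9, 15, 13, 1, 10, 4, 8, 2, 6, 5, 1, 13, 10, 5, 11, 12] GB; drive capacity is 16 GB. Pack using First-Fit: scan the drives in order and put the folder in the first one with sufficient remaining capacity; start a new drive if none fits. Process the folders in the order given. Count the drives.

11

Put 8 GB in drive 1; 8 GB remain.
Put 15 GB in drive 2; 1 GB remain.
Put 9 GB in drive 3; 7 GB remain.
Put 15 GB in drive 4; 1 GB remain.
Put 13 GB in drive 5; 3 GB remain.
Put 1 GB in drive 1; 7 GB remain.
Put 10 GB in drive 6; 6 GB remain.
Put 4 GB in drive 1; 3 GB remain.
Put 8 GB in drive 7; 8 GB remain.
Put 2 GB in drive 1; 1 GB remain.
Put 6 GB in drive 3; 1 GB remain.
Put 5 GB in drive 6; 1 GB remain.
Put 1 GB in drive 1; 0 GB remain.
Put 13 GB in drive 8; 3 GB remain.
Put 10 GB in drive 9; 6 GB remain.
Put 5 GB in drive 7; 3 GB remain.
Put 11 GB in drive 10; 5 GB remain.
Put 12 GB in drive 11; 4 GB remain.
Final drives: [8,1,4,2,1] [15] [9,6] [15] [13] [10,5] [8,5] [13] [10] [11] [12].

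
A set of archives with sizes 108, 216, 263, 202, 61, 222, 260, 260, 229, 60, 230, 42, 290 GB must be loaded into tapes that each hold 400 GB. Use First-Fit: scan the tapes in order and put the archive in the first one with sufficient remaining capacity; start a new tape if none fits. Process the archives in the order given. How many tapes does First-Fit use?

9

Put 108 GB in tape 1; 292 GB remain.
Put 216 GB in tape 1; 76 GB remain.
Put 263 GB in tape 2; 137 GB remain.
Put 202 GB in tape 3; 198 GB remain.
Put 61 GB in tape 1; 15 GB remain.
Put 222 GB in tape 4; 178 GB remain.
Put 260 GB in tape 5; 140 GB remain.
Put 260 GB in tape 6; 140 GB remain.
Put 229 GB in tape 7; 171 GB remain.
Put 60 GB in tape 2; 77 GB remain.
Put 230 GB in tape 8; 170 GB remain.
Put 42 GB in tape 2; 35 GB remain.
Put 290 GB in tape 9; 110 GB remain.
Final tapes: [108,216,61] [263,60,42] [202] [222] [260] [260] [229] [230] [290].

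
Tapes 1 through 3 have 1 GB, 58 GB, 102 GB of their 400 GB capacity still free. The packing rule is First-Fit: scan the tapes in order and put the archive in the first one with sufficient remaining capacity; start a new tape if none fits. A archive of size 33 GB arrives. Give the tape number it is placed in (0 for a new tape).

2

Tapes with room: tape 2 (58 GB), tape 3 (102 GB).
The first with room is tape 2.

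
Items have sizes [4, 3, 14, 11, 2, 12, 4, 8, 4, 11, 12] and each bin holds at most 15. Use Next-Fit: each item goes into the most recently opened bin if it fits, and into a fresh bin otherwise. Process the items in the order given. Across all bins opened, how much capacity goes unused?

4 → bin 1 (remaining 11)
3 → bin 1 (remaining 8)
14 → bin 2 (remaining 1)
11 → bin 3 (remaining 4)
2 → bin 3 (remaining 2)
12 → bin 4 (remaining 3)
4 → bin 5 (remaining 11)
8 → bin 5 (remaining 3)
4 → bin 6 (remaining 11)
11 → bin 6 (remaining 0)
12 → bin 7 (remaining 3)
7 bins × 15 = 105; used 85; unused 20.

20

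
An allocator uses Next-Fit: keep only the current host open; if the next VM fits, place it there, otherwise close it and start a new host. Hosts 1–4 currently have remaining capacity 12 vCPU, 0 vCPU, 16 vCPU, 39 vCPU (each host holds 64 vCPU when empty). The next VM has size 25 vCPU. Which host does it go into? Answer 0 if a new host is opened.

4

Next-Fit only looks at host 4, which has 39 vCPU free.
25 vCPU fits there.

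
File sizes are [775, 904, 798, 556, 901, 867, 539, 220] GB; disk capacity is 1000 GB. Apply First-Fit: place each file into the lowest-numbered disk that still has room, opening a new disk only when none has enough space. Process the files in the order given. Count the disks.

disk 1: place 775 GB, 225 GB left
disk 2: place 904 GB, 96 GB left
disk 3: place 798 GB, 202 GB left
disk 4: place 556 GB, 444 GB left
disk 5: place 901 GB, 99 GB left
disk 6: place 867 GB, 133 GB left
disk 7: place 539 GB, 461 GB left
disk 1: place 220 GB, 5 GB left
Final disks: [775,220] [904] [798] [556] [901] [867] [539].

7 disks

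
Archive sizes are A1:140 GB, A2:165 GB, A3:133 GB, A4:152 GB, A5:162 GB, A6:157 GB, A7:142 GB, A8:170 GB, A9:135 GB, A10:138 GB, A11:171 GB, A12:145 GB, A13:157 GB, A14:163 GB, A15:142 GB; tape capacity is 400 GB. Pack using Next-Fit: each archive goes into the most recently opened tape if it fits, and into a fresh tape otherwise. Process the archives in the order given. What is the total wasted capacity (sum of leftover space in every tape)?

A1 (140 GB) → tape 1 (remaining 260 GB)
A2 (165 GB) → tape 1 (remaining 95 GB)
A3 (133 GB) → tape 2 (remaining 267 GB)
A4 (152 GB) → tape 2 (remaining 115 GB)
A5 (162 GB) → tape 3 (remaining 238 GB)
A6 (157 GB) → tape 3 (remaining 81 GB)
A7 (142 GB) → tape 4 (remaining 258 GB)
A8 (170 GB) → tape 4 (remaining 88 GB)
A9 (135 GB) → tape 5 (remaining 265 GB)
A10 (138 GB) → tape 5 (remaining 127 GB)
A11 (171 GB) → tape 6 (remaining 229 GB)
A12 (145 GB) → tape 6 (remaining 84 GB)
A13 (157 GB) → tape 7 (remaining 243 GB)
A14 (163 GB) → tape 7 (remaining 80 GB)
A15 (142 GB) → tape 8 (remaining 258 GB)
8 tapes × 400 GB = 3200 GB; used 2272 GB; unused 928 GB.

928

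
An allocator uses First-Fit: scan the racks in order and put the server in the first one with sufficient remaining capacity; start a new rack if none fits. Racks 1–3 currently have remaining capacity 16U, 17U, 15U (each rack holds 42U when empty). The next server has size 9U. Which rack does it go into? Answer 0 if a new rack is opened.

1

Racks with room: rack 1 (16U), rack 2 (17U), rack 3 (15U).
The first with room is rack 1.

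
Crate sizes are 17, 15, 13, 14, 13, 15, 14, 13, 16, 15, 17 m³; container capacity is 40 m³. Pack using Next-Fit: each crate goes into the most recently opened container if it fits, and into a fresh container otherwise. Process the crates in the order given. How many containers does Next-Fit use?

17 m³ → container 1 (remaining 23 m³)
15 m³ → container 1 (remaining 8 m³)
13 m³ → container 2 (remaining 27 m³)
14 m³ → container 2 (remaining 13 m³)
13 m³ → container 2 (remaining 0 m³)
15 m³ → container 3 (remaining 25 m³)
14 m³ → container 3 (remaining 11 m³)
13 m³ → container 4 (remaining 27 m³)
16 m³ → container 4 (remaining 11 m³)
15 m³ → container 5 (remaining 25 m³)
17 m³ → container 5 (remaining 8 m³)
Final containers: [17,15] [13,14,13] [15,14] [13,16] [15,17].

5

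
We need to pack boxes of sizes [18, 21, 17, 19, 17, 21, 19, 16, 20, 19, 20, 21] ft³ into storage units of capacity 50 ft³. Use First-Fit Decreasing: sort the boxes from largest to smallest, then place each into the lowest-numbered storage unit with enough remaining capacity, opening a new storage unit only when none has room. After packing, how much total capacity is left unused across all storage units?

72

Sorted descending: 21, 21, 21, 20, 20, 19, 19, 19, 18, 17, 17, 16.
21 ft³ → storage unit 1 (remaining 29 ft³)
21 ft³ → storage unit 1 (remaining 8 ft³)
21 ft³ → storage unit 2 (remaining 29 ft³)
20 ft³ → storage unit 2 (remaining 9 ft³)
20 ft³ → storage unit 3 (remaining 30 ft³)
19 ft³ → storage unit 3 (remaining 11 ft³)
19 ft³ → storage unit 4 (remaining 31 ft³)
19 ft³ → storage unit 4 (remaining 12 ft³)
18 ft³ → storage unit 5 (remaining 32 ft³)
17 ft³ → storage unit 5 (remaining 15 ft³)
17 ft³ → storage unit 6 (remaining 33 ft³)
16 ft³ → storage unit 6 (remaining 17 ft³)
6 storage units × 50 ft³ = 300 ft³; used 228 ft³; unused 72 ft³.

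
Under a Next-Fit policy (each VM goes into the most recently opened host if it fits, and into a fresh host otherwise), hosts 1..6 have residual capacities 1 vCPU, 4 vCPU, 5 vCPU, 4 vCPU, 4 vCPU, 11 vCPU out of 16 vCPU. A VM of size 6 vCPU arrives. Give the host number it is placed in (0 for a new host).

Next-Fit only looks at host 6, which has 11 vCPU free.
6 vCPU fits there.

6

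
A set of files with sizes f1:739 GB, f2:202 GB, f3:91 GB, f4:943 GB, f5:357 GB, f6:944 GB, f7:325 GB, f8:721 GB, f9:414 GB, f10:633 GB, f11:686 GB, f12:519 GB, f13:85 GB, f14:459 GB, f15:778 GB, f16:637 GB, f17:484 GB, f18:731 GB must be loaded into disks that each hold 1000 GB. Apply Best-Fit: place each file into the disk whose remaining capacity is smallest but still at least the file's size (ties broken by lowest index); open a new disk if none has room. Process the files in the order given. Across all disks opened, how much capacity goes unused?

2252

Put f1 (739 GB) in disk 1; 261 GB remain.
Put f2 (202 GB) in disk 1; 59 GB remain.
Put f3 (91 GB) in disk 2; 909 GB remain.
Put f4 (943 GB) in disk 3; 57 GB remain.
Put f5 (357 GB) in disk 2; 552 GB remain.
Put f6 (944 GB) in disk 4; 56 GB remain.
Put f7 (325 GB) in disk 2; 227 GB remain.
Put f8 (721 GB) in disk 5; 279 GB remain.
Put f9 (414 GB) in disk 6; 586 GB remain.
Put f10 (633 GB) in disk 7; 367 GB remain.
Put f11 (686 GB) in disk 8; 314 GB remain.
Put f12 (519 GB) in disk 6; 67 GB remain.
Put f13 (85 GB) in disk 2; 142 GB remain.
Put f14 (459 GB) in disk 9; 541 GB remain.
Put f15 (778 GB) in disk 10; 222 GB remain.
Put f16 (637 GB) in disk 11; 363 GB remain.
Put f17 (484 GB) in disk 9; 57 GB remain.
Put f18 (731 GB) in disk 12; 269 GB remain.
12 disks × 1000 GB = 12000 GB; used 9748 GB; unused 2252 GB.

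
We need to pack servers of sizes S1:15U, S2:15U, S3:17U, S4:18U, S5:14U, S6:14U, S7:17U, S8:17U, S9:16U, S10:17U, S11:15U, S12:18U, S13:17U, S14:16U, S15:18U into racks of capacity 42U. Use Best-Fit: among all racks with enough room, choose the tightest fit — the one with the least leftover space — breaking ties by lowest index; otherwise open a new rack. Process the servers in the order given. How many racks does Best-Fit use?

Put S1 (15U) in rack 1; 27U remain.
Put S2 (15U) in rack 1; 12U remain.
Put S3 (17U) in rack 2; 25U remain.
Put S4 (18U) in rack 2; 7U remain.
Put S5 (14U) in rack 3; 28U remain.
Put S6 (14U) in rack 3; 14U remain.
Put S7 (17U) in rack 4; 25U remain.
Put S8 (17U) in rack 4; 8U remain.
Put S9 (16U) in rack 5; 26U remain.
Put S10 (17U) in rack 5; 9U remain.
Put S11 (15U) in rack 6; 27U remain.
Put S12 (18U) in rack 6; 9U remain.
Put S13 (17U) in rack 7; 25U remain.
Put S14 (16U) in rack 7; 9U remain.
Put S15 (18U) in rack 8; 24U remain.

8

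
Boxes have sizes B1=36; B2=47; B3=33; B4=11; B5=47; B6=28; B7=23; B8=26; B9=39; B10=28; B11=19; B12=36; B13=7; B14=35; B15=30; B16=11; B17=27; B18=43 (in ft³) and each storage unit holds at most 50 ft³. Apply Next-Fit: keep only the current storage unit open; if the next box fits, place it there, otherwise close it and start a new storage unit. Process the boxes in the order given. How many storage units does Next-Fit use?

13

Put B1 (36 ft³) in storage unit 1; 14 ft³ remain.
Put B2 (47 ft³) in storage unit 2; 3 ft³ remain.
Put B3 (33 ft³) in storage unit 3; 17 ft³ remain.
Put B4 (11 ft³) in storage unit 3; 6 ft³ remain.
Put B5 (47 ft³) in storage unit 4; 3 ft³ remain.
Put B6 (28 ft³) in storage unit 5; 22 ft³ remain.
Put B7 (23 ft³) in storage unit 6; 27 ft³ remain.
Put B8 (26 ft³) in storage unit 6; 1 ft³ remain.
Put B9 (39 ft³) in storage unit 7; 11 ft³ remain.
Put B10 (28 ft³) in storage unit 8; 22 ft³ remain.
Put B11 (19 ft³) in storage unit 8; 3 ft³ remain.
Put B12 (36 ft³) in storage unit 9; 14 ft³ remain.
Put B13 (7 ft³) in storage unit 9; 7 ft³ remain.
Put B14 (35 ft³) in storage unit 10; 15 ft³ remain.
Put B15 (30 ft³) in storage unit 11; 20 ft³ remain.
Put B16 (11 ft³) in storage unit 11; 9 ft³ remain.
Put B17 (27 ft³) in storage unit 12; 23 ft³ remain.
Put B18 (43 ft³) in storage unit 13; 7 ft³ remain.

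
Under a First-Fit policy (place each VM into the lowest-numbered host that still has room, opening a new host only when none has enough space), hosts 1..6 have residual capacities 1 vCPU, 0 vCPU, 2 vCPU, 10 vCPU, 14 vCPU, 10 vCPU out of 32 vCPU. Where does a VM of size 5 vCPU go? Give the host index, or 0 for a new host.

4

Hosts with room: host 4 (10 vCPU), host 5 (14 vCPU), host 6 (10 vCPU).
The first with room is host 4.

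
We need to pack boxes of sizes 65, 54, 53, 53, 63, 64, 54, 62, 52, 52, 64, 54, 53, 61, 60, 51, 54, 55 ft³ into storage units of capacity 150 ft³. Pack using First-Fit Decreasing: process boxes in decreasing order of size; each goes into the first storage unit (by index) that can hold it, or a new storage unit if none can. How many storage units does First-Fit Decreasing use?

9

Sorted descending: 65, 64, 64, 63, 62, 61, 60, 55, 54, 54, 54, 54, 53, 53, 53, 52, 52, 51.
65 ft³ → storage unit 1 (remaining 85 ft³)
64 ft³ → storage unit 1 (remaining 21 ft³)
64 ft³ → storage unit 2 (remaining 86 ft³)
63 ft³ → storage unit 2 (remaining 23 ft³)
62 ft³ → storage unit 3 (remaining 88 ft³)
61 ft³ → storage unit 3 (remaining 27 ft³)
60 ft³ → storage unit 4 (remaining 90 ft³)
55 ft³ → storage unit 4 (remaining 35 ft³)
54 ft³ → storage unit 5 (remaining 96 ft³)
54 ft³ → storage unit 5 (remaining 42 ft³)
54 ft³ → storage unit 6 (remaining 96 ft³)
54 ft³ → storage unit 6 (remaining 42 ft³)
53 ft³ → storage unit 7 (remaining 97 ft³)
53 ft³ → storage unit 7 (remaining 44 ft³)
53 ft³ → storage unit 8 (remaining 97 ft³)
52 ft³ → storage unit 8 (remaining 45 ft³)
52 ft³ → storage unit 9 (remaining 98 ft³)
51 ft³ → storage unit 9 (remaining 47 ft³)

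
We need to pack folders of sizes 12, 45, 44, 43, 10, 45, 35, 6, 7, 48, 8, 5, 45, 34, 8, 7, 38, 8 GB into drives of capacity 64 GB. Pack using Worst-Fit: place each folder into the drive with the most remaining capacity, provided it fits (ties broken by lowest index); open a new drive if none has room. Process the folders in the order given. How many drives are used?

Put 12 GB in drive 1; 52 GB remain.
Put 45 GB in drive 1; 7 GB remain.
Put 44 GB in drive 2; 20 GB remain.
Put 43 GB in drive 3; 21 GB remain.
Put 10 GB in drive 3; 11 GB remain.
Put 45 GB in drive 4; 19 GB remain.
Put 35 GB in drive 5; 29 GB remain.
Put 6 GB in drive 5; 23 GB remain.
Put 7 GB in drive 5; 16 GB remain.
Put 48 GB in drive 6; 16 GB remain.
Put 8 GB in drive 2; 12 GB remain.
Put 5 GB in drive 4; 14 GB remain.
Put 45 GB in drive 7; 19 GB remain.
Put 34 GB in drive 8; 30 GB remain.
Put 8 GB in drive 8; 22 GB remain.
Put 7 GB in drive 8; 15 GB remain.
Put 38 GB in drive 9; 26 GB remain.
Put 8 GB in drive 9; 18 GB remain.

9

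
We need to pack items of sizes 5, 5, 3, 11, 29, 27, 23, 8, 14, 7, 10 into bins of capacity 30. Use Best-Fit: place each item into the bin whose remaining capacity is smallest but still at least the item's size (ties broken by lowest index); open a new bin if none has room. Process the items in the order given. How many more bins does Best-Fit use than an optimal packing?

1

Best-Fit: [5,5,3,11] [29] [27] [23,7] [8,14] [10] → 6 bins.
Total size 142; any packing needs at least ⌈142/30⌉ = 5 bins.
An optimal packing achieves that bound: [29] [27,3] [23,7] [14,11,5] [10,8,5] → 5 bins.
Excess: 6 − 5 = 1.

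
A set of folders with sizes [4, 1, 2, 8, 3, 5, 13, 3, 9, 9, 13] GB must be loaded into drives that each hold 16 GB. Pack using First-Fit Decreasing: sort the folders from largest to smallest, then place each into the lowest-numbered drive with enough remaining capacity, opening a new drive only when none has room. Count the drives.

5

Sorted descending: 13, 13, 9, 9, 8, 5, 4, 3, 3, 2, 1.
Put 13 GB in drive 1; 3 GB remain.
Put 13 GB in drive 2; 3 GB remain.
Put 9 GB in drive 3; 7 GB remain.
Put 9 GB in drive 4; 7 GB remain.
Put 8 GB in drive 5; 8 GB remain.
Put 5 GB in drive 3; 2 GB remain.
Put 4 GB in drive 4; 3 GB remain.
Put 3 GB in drive 1; 0 GB remain.
Put 3 GB in drive 2; 0 GB remain.
Put 2 GB in drive 3; 0 GB remain.
Put 1 GB in drive 4; 2 GB remain.
Final drives: [13,3] [13,3] [9,5,2] [9,4,1] [8].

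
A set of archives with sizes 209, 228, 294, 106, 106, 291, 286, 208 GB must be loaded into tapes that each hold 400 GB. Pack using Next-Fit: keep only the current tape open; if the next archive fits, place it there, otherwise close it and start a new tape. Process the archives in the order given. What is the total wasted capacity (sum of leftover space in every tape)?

209 GB → tape 1 (remaining 191 GB)
228 GB → tape 2 (remaining 172 GB)
294 GB → tape 3 (remaining 106 GB)
106 GB → tape 3 (remaining 0 GB)
106 GB → tape 4 (remaining 294 GB)
291 GB → tape 4 (remaining 3 GB)
286 GB → tape 5 (remaining 114 GB)
208 GB → tape 6 (remaining 192 GB)
6 tapes × 400 GB = 2400 GB; used 1728 GB; unused 672 GB.

672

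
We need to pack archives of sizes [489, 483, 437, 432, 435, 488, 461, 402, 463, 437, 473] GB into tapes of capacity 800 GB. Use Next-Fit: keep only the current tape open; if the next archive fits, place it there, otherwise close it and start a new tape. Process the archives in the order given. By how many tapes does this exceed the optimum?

Next-Fit: [489] [483] [437] [432] [435] [488] [461] [402] [463] [437] [473] → 11 tapes.
11 archives exceed 400 GB (half the capacity), and no two of those can share a tape, so at least 11 tapes are needed.
So 11 is already optimal.

0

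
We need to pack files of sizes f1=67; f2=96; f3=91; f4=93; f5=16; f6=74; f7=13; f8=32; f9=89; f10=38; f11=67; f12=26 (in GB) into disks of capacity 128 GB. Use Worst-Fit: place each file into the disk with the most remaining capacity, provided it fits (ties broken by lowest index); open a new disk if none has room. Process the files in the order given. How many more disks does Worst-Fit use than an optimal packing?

Worst-Fit: [67,16,32] [96] [91] [93] [74,13,38] [89] [67,26] → 7 disks.
7 files exceed 64 GB (half the capacity), and no two of those can share a disk, so at least 7 disks are needed.
So 7 is already optimal.

0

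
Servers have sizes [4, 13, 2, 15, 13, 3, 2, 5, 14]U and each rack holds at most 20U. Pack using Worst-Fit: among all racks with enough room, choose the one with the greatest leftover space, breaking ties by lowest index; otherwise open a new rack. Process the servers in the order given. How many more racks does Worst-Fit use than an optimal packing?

Worst-Fit: [4,13,2] [15,2] [13,3] [5,14] → 4 racks.
Total size 71U; any packing needs at least ⌈71/20⌉ = 4 racks.
So 4 is already optimal.

0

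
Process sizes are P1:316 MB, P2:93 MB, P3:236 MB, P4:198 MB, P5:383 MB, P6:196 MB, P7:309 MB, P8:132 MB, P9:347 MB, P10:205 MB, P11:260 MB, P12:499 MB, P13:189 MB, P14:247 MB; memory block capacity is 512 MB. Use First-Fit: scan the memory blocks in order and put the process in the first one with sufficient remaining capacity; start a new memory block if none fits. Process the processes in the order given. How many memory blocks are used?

memory block 1: place P1 (316 MB), 196 MB left
memory block 1: place P2 (93 MB), 103 MB left
memory block 2: place P3 (236 MB), 276 MB left
memory block 2: place P4 (198 MB), 78 MB left
memory block 3: place P5 (383 MB), 129 MB left
memory block 4: place P6 (196 MB), 316 MB left
memory block 4: place P7 (309 MB), 7 MB left
memory block 5: place P8 (132 MB), 380 MB left
memory block 5: place P9 (347 MB), 33 MB left
memory block 6: place P10 (205 MB), 307 MB left
memory block 6: place P11 (260 MB), 47 MB left
memory block 7: place P12 (499 MB), 13 MB left
memory block 8: place P13 (189 MB), 323 MB left
memory block 8: place P14 (247 MB), 76 MB left

8 memory blocks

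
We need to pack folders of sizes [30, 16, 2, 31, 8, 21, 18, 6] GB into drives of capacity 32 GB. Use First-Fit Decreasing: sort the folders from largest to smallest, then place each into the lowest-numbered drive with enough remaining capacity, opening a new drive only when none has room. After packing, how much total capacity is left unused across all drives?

Sorted descending: 31, 30, 21, 18, 16, 8, 6, 2.
31 GB → drive 1 (remaining 1 GB)
30 GB → drive 2 (remaining 2 GB)
21 GB → drive 3 (remaining 11 GB)
18 GB → drive 4 (remaining 14 GB)
16 GB → drive 5 (remaining 16 GB)
8 GB → drive 3 (remaining 3 GB)
6 GB → drive 4 (remaining 8 GB)
2 GB → drive 2 (remaining 0 GB)
5 drives × 32 GB = 160 GB; used 132 GB; unused 28 GB.

28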